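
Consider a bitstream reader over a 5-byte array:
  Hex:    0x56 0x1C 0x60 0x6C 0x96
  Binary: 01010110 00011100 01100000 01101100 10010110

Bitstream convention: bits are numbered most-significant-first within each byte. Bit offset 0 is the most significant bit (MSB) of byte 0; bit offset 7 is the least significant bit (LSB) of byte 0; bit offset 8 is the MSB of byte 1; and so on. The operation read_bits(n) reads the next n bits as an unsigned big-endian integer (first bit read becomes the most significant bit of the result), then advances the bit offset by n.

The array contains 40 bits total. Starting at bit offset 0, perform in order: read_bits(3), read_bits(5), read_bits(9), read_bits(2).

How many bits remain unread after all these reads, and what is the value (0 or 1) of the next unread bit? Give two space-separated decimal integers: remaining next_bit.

Read 1: bits[0:3] width=3 -> value=2 (bin 010); offset now 3 = byte 0 bit 3; 37 bits remain
Read 2: bits[3:8] width=5 -> value=22 (bin 10110); offset now 8 = byte 1 bit 0; 32 bits remain
Read 3: bits[8:17] width=9 -> value=56 (bin 000111000); offset now 17 = byte 2 bit 1; 23 bits remain
Read 4: bits[17:19] width=2 -> value=3 (bin 11); offset now 19 = byte 2 bit 3; 21 bits remain

Answer: 21 0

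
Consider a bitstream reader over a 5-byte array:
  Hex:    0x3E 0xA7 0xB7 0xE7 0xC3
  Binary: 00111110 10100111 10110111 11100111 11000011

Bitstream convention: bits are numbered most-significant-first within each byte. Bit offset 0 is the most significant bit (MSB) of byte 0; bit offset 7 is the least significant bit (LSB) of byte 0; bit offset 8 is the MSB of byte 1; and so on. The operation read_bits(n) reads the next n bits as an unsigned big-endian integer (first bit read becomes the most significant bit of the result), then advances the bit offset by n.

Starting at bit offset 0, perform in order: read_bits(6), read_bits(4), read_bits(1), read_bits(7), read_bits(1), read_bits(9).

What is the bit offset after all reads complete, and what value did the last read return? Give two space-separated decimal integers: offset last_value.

Answer: 28 382

Derivation:
Read 1: bits[0:6] width=6 -> value=15 (bin 001111); offset now 6 = byte 0 bit 6; 34 bits remain
Read 2: bits[6:10] width=4 -> value=10 (bin 1010); offset now 10 = byte 1 bit 2; 30 bits remain
Read 3: bits[10:11] width=1 -> value=1 (bin 1); offset now 11 = byte 1 bit 3; 29 bits remain
Read 4: bits[11:18] width=7 -> value=30 (bin 0011110); offset now 18 = byte 2 bit 2; 22 bits remain
Read 5: bits[18:19] width=1 -> value=1 (bin 1); offset now 19 = byte 2 bit 3; 21 bits remain
Read 6: bits[19:28] width=9 -> value=382 (bin 101111110); offset now 28 = byte 3 bit 4; 12 bits remain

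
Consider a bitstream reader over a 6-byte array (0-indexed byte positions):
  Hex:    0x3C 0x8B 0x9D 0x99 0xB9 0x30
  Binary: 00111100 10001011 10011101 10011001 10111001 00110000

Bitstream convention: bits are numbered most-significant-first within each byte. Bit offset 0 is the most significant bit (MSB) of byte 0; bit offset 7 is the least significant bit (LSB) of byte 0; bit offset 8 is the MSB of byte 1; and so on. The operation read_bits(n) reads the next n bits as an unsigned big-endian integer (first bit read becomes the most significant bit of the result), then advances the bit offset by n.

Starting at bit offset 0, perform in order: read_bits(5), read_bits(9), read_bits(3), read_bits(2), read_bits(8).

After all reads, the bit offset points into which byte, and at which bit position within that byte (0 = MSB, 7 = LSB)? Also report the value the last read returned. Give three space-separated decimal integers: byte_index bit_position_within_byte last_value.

Read 1: bits[0:5] width=5 -> value=7 (bin 00111); offset now 5 = byte 0 bit 5; 43 bits remain
Read 2: bits[5:14] width=9 -> value=290 (bin 100100010); offset now 14 = byte 1 bit 6; 34 bits remain
Read 3: bits[14:17] width=3 -> value=7 (bin 111); offset now 17 = byte 2 bit 1; 31 bits remain
Read 4: bits[17:19] width=2 -> value=0 (bin 00); offset now 19 = byte 2 bit 3; 29 bits remain
Read 5: bits[19:27] width=8 -> value=236 (bin 11101100); offset now 27 = byte 3 bit 3; 21 bits remain

Answer: 3 3 236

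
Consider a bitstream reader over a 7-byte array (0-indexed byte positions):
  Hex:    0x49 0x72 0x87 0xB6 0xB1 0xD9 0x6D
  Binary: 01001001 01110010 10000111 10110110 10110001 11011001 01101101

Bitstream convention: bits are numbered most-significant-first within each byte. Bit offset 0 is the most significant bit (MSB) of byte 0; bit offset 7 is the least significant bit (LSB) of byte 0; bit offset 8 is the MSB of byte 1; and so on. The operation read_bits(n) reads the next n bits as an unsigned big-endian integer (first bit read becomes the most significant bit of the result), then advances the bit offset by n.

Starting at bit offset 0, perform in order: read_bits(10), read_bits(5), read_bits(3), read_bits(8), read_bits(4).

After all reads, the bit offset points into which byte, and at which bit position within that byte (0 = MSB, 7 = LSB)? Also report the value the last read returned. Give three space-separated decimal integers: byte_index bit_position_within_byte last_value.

Read 1: bits[0:10] width=10 -> value=293 (bin 0100100101); offset now 10 = byte 1 bit 2; 46 bits remain
Read 2: bits[10:15] width=5 -> value=25 (bin 11001); offset now 15 = byte 1 bit 7; 41 bits remain
Read 3: bits[15:18] width=3 -> value=2 (bin 010); offset now 18 = byte 2 bit 2; 38 bits remain
Read 4: bits[18:26] width=8 -> value=30 (bin 00011110); offset now 26 = byte 3 bit 2; 30 bits remain
Read 5: bits[26:30] width=4 -> value=13 (bin 1101); offset now 30 = byte 3 bit 6; 26 bits remain

Answer: 3 6 13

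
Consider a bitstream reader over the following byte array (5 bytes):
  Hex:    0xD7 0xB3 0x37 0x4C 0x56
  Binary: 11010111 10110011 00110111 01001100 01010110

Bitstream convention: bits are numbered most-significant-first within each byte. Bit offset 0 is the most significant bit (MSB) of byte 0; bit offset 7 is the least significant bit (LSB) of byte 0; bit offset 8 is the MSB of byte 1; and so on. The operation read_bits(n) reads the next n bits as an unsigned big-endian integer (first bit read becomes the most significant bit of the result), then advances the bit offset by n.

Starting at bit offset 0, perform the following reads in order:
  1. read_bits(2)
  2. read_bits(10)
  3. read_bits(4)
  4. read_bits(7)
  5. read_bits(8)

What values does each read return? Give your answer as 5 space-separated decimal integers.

Answer: 3 379 3 27 166

Derivation:
Read 1: bits[0:2] width=2 -> value=3 (bin 11); offset now 2 = byte 0 bit 2; 38 bits remain
Read 2: bits[2:12] width=10 -> value=379 (bin 0101111011); offset now 12 = byte 1 bit 4; 28 bits remain
Read 3: bits[12:16] width=4 -> value=3 (bin 0011); offset now 16 = byte 2 bit 0; 24 bits remain
Read 4: bits[16:23] width=7 -> value=27 (bin 0011011); offset now 23 = byte 2 bit 7; 17 bits remain
Read 5: bits[23:31] width=8 -> value=166 (bin 10100110); offset now 31 = byte 3 bit 7; 9 bits remain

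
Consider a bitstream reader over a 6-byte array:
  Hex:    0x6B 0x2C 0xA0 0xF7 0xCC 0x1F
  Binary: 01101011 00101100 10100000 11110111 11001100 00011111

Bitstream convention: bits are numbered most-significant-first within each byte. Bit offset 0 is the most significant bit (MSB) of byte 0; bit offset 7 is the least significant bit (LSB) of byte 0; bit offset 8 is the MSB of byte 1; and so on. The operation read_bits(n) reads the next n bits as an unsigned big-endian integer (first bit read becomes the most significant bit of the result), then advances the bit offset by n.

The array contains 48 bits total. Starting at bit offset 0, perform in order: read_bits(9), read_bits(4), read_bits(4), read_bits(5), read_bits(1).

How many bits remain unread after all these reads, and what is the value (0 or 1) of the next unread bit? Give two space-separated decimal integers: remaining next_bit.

Read 1: bits[0:9] width=9 -> value=214 (bin 011010110); offset now 9 = byte 1 bit 1; 39 bits remain
Read 2: bits[9:13] width=4 -> value=5 (bin 0101); offset now 13 = byte 1 bit 5; 35 bits remain
Read 3: bits[13:17] width=4 -> value=9 (bin 1001); offset now 17 = byte 2 bit 1; 31 bits remain
Read 4: bits[17:22] width=5 -> value=8 (bin 01000); offset now 22 = byte 2 bit 6; 26 bits remain
Read 5: bits[22:23] width=1 -> value=0 (bin 0); offset now 23 = byte 2 bit 7; 25 bits remain

Answer: 25 0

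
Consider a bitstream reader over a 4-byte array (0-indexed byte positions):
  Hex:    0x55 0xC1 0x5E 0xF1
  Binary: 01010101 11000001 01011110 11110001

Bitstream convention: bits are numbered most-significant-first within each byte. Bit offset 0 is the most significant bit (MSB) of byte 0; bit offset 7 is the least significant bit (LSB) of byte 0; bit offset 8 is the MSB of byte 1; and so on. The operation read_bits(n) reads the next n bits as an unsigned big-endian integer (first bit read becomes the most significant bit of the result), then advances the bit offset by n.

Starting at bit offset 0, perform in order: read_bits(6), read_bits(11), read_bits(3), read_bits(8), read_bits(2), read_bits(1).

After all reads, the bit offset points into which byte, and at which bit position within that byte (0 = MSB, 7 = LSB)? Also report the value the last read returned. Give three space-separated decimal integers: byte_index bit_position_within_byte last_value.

Answer: 3 7 0

Derivation:
Read 1: bits[0:6] width=6 -> value=21 (bin 010101); offset now 6 = byte 0 bit 6; 26 bits remain
Read 2: bits[6:17] width=11 -> value=898 (bin 01110000010); offset now 17 = byte 2 bit 1; 15 bits remain
Read 3: bits[17:20] width=3 -> value=5 (bin 101); offset now 20 = byte 2 bit 4; 12 bits remain
Read 4: bits[20:28] width=8 -> value=239 (bin 11101111); offset now 28 = byte 3 bit 4; 4 bits remain
Read 5: bits[28:30] width=2 -> value=0 (bin 00); offset now 30 = byte 3 bit 6; 2 bits remain
Read 6: bits[30:31] width=1 -> value=0 (bin 0); offset now 31 = byte 3 bit 7; 1 bits remain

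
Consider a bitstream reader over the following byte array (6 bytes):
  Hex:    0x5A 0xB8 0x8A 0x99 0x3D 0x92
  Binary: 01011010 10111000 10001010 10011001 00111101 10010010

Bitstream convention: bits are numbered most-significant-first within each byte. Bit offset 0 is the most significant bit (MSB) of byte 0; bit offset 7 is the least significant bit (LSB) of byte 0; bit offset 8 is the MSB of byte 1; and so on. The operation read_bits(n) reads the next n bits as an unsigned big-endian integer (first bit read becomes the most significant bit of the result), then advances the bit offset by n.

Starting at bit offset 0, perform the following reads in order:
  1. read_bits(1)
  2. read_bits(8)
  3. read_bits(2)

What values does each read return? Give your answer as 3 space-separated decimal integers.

Read 1: bits[0:1] width=1 -> value=0 (bin 0); offset now 1 = byte 0 bit 1; 47 bits remain
Read 2: bits[1:9] width=8 -> value=181 (bin 10110101); offset now 9 = byte 1 bit 1; 39 bits remain
Read 3: bits[9:11] width=2 -> value=1 (bin 01); offset now 11 = byte 1 bit 3; 37 bits remain

Answer: 0 181 1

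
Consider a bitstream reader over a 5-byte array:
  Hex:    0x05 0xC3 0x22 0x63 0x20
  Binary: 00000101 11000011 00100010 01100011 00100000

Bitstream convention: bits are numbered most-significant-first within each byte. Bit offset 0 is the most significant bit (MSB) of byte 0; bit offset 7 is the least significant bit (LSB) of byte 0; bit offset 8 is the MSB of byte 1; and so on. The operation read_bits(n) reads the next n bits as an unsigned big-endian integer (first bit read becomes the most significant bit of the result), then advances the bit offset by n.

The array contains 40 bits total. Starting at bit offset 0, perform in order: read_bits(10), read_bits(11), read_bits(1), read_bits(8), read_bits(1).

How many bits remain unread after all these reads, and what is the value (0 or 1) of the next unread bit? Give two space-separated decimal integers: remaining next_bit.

Answer: 9 1

Derivation:
Read 1: bits[0:10] width=10 -> value=23 (bin 0000010111); offset now 10 = byte 1 bit 2; 30 bits remain
Read 2: bits[10:21] width=11 -> value=100 (bin 00001100100); offset now 21 = byte 2 bit 5; 19 bits remain
Read 3: bits[21:22] width=1 -> value=0 (bin 0); offset now 22 = byte 2 bit 6; 18 bits remain
Read 4: bits[22:30] width=8 -> value=152 (bin 10011000); offset now 30 = byte 3 bit 6; 10 bits remain
Read 5: bits[30:31] width=1 -> value=1 (bin 1); offset now 31 = byte 3 bit 7; 9 bits remain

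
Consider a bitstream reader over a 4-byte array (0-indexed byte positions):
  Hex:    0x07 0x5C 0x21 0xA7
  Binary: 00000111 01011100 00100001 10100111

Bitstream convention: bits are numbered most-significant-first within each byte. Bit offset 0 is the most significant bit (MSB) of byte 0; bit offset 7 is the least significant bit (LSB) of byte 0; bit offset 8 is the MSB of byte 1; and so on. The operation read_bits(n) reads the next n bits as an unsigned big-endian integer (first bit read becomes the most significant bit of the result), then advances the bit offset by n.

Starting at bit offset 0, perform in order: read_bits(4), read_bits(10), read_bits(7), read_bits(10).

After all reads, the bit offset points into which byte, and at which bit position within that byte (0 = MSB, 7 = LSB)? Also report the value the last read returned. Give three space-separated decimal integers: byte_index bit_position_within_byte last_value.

Answer: 3 7 211

Derivation:
Read 1: bits[0:4] width=4 -> value=0 (bin 0000); offset now 4 = byte 0 bit 4; 28 bits remain
Read 2: bits[4:14] width=10 -> value=471 (bin 0111010111); offset now 14 = byte 1 bit 6; 18 bits remain
Read 3: bits[14:21] width=7 -> value=4 (bin 0000100); offset now 21 = byte 2 bit 5; 11 bits remain
Read 4: bits[21:31] width=10 -> value=211 (bin 0011010011); offset now 31 = byte 3 bit 7; 1 bits remain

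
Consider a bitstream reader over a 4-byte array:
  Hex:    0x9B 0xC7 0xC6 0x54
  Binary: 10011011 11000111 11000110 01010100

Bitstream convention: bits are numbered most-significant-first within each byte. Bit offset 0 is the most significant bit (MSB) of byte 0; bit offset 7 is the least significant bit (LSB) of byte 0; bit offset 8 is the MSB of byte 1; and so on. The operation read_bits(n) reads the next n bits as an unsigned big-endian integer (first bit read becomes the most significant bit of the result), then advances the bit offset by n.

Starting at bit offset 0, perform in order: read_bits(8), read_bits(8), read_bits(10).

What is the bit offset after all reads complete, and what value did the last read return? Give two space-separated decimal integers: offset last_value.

Read 1: bits[0:8] width=8 -> value=155 (bin 10011011); offset now 8 = byte 1 bit 0; 24 bits remain
Read 2: bits[8:16] width=8 -> value=199 (bin 11000111); offset now 16 = byte 2 bit 0; 16 bits remain
Read 3: bits[16:26] width=10 -> value=793 (bin 1100011001); offset now 26 = byte 3 bit 2; 6 bits remain

Answer: 26 793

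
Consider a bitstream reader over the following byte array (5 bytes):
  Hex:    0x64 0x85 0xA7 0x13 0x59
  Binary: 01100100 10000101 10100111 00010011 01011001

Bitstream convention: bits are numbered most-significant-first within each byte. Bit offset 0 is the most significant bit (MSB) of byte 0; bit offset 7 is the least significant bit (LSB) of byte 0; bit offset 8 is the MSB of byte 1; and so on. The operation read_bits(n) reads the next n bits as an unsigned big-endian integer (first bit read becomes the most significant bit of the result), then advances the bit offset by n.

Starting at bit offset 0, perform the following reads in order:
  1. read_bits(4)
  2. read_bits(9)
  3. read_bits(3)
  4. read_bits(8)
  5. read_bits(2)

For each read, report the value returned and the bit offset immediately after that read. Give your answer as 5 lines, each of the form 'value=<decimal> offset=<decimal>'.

Read 1: bits[0:4] width=4 -> value=6 (bin 0110); offset now 4 = byte 0 bit 4; 36 bits remain
Read 2: bits[4:13] width=9 -> value=144 (bin 010010000); offset now 13 = byte 1 bit 5; 27 bits remain
Read 3: bits[13:16] width=3 -> value=5 (bin 101); offset now 16 = byte 2 bit 0; 24 bits remain
Read 4: bits[16:24] width=8 -> value=167 (bin 10100111); offset now 24 = byte 3 bit 0; 16 bits remain
Read 5: bits[24:26] width=2 -> value=0 (bin 00); offset now 26 = byte 3 bit 2; 14 bits remain

Answer: value=6 offset=4
value=144 offset=13
value=5 offset=16
value=167 offset=24
value=0 offset=26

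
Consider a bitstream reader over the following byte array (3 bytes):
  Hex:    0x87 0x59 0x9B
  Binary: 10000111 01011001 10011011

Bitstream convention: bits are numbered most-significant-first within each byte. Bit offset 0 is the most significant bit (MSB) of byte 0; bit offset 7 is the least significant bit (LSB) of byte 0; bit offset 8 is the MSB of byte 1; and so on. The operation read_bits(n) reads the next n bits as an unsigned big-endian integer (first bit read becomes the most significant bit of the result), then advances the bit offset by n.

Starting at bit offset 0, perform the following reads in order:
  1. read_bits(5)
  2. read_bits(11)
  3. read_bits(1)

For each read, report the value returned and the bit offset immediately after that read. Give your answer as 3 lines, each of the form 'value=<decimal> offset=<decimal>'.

Read 1: bits[0:5] width=5 -> value=16 (bin 10000); offset now 5 = byte 0 bit 5; 19 bits remain
Read 2: bits[5:16] width=11 -> value=1881 (bin 11101011001); offset now 16 = byte 2 bit 0; 8 bits remain
Read 3: bits[16:17] width=1 -> value=1 (bin 1); offset now 17 = byte 2 bit 1; 7 bits remain

Answer: value=16 offset=5
value=1881 offset=16
value=1 offset=17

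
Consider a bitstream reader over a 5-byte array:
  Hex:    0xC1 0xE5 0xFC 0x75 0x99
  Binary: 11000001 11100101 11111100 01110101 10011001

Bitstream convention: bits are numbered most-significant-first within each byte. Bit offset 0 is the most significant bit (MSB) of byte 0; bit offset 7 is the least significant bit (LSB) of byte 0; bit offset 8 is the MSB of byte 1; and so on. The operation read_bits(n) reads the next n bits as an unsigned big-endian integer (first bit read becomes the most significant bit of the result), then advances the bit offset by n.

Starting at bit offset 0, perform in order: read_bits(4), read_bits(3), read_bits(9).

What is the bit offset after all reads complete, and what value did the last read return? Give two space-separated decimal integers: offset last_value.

Answer: 16 485

Derivation:
Read 1: bits[0:4] width=4 -> value=12 (bin 1100); offset now 4 = byte 0 bit 4; 36 bits remain
Read 2: bits[4:7] width=3 -> value=0 (bin 000); offset now 7 = byte 0 bit 7; 33 bits remain
Read 3: bits[7:16] width=9 -> value=485 (bin 111100101); offset now 16 = byte 2 bit 0; 24 bits remain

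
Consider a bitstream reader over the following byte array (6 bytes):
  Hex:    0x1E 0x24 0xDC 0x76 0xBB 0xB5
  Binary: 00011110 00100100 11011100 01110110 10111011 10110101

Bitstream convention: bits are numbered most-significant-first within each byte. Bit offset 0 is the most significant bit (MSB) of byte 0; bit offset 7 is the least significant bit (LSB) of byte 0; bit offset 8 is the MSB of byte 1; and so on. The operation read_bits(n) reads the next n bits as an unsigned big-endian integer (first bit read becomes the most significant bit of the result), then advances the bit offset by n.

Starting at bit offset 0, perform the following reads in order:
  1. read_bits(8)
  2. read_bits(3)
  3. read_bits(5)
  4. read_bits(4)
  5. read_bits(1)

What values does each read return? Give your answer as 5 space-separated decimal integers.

Read 1: bits[0:8] width=8 -> value=30 (bin 00011110); offset now 8 = byte 1 bit 0; 40 bits remain
Read 2: bits[8:11] width=3 -> value=1 (bin 001); offset now 11 = byte 1 bit 3; 37 bits remain
Read 3: bits[11:16] width=5 -> value=4 (bin 00100); offset now 16 = byte 2 bit 0; 32 bits remain
Read 4: bits[16:20] width=4 -> value=13 (bin 1101); offset now 20 = byte 2 bit 4; 28 bits remain
Read 5: bits[20:21] width=1 -> value=1 (bin 1); offset now 21 = byte 2 bit 5; 27 bits remain

Answer: 30 1 4 13 1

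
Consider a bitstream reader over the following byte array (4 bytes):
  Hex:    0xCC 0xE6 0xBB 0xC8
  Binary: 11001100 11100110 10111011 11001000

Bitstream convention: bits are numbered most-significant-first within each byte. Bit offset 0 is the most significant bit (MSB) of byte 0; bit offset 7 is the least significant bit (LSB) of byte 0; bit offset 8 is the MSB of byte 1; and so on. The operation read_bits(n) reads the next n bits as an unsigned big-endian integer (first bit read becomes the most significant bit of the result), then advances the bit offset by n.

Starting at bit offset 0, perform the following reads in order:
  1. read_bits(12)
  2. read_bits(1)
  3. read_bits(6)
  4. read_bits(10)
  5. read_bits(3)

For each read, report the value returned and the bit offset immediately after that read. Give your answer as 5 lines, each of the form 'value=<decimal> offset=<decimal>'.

Answer: value=3278 offset=12
value=0 offset=13
value=53 offset=19
value=889 offset=29
value=0 offset=32

Derivation:
Read 1: bits[0:12] width=12 -> value=3278 (bin 110011001110); offset now 12 = byte 1 bit 4; 20 bits remain
Read 2: bits[12:13] width=1 -> value=0 (bin 0); offset now 13 = byte 1 bit 5; 19 bits remain
Read 3: bits[13:19] width=6 -> value=53 (bin 110101); offset now 19 = byte 2 bit 3; 13 bits remain
Read 4: bits[19:29] width=10 -> value=889 (bin 1101111001); offset now 29 = byte 3 bit 5; 3 bits remain
Read 5: bits[29:32] width=3 -> value=0 (bin 000); offset now 32 = byte 4 bit 0; 0 bits remain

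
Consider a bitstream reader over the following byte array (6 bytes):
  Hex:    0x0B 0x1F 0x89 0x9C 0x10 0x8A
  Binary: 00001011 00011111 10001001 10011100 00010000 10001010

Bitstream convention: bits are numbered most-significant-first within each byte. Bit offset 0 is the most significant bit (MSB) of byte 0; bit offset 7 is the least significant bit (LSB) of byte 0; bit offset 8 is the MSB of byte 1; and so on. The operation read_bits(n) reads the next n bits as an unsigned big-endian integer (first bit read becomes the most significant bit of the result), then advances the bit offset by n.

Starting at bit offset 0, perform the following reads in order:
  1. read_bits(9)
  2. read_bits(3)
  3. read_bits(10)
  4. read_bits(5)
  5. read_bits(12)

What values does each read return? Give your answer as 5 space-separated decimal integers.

Answer: 22 1 994 12 3592

Derivation:
Read 1: bits[0:9] width=9 -> value=22 (bin 000010110); offset now 9 = byte 1 bit 1; 39 bits remain
Read 2: bits[9:12] width=3 -> value=1 (bin 001); offset now 12 = byte 1 bit 4; 36 bits remain
Read 3: bits[12:22] width=10 -> value=994 (bin 1111100010); offset now 22 = byte 2 bit 6; 26 bits remain
Read 4: bits[22:27] width=5 -> value=12 (bin 01100); offset now 27 = byte 3 bit 3; 21 bits remain
Read 5: bits[27:39] width=12 -> value=3592 (bin 111000001000); offset now 39 = byte 4 bit 7; 9 bits remain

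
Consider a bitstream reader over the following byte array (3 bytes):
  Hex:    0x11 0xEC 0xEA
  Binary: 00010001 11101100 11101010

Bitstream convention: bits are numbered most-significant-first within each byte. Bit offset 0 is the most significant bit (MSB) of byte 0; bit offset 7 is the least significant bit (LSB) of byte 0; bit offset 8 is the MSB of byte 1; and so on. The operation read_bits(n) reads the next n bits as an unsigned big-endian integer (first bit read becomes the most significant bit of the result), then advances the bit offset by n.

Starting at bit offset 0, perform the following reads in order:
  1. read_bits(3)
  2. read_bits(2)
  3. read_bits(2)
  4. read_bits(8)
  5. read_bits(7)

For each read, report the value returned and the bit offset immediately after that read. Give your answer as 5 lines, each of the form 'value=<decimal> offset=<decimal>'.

Answer: value=0 offset=3
value=2 offset=5
value=0 offset=7
value=246 offset=15
value=58 offset=22

Derivation:
Read 1: bits[0:3] width=3 -> value=0 (bin 000); offset now 3 = byte 0 bit 3; 21 bits remain
Read 2: bits[3:5] width=2 -> value=2 (bin 10); offset now 5 = byte 0 bit 5; 19 bits remain
Read 3: bits[5:7] width=2 -> value=0 (bin 00); offset now 7 = byte 0 bit 7; 17 bits remain
Read 4: bits[7:15] width=8 -> value=246 (bin 11110110); offset now 15 = byte 1 bit 7; 9 bits remain
Read 5: bits[15:22] width=7 -> value=58 (bin 0111010); offset now 22 = byte 2 bit 6; 2 bits remain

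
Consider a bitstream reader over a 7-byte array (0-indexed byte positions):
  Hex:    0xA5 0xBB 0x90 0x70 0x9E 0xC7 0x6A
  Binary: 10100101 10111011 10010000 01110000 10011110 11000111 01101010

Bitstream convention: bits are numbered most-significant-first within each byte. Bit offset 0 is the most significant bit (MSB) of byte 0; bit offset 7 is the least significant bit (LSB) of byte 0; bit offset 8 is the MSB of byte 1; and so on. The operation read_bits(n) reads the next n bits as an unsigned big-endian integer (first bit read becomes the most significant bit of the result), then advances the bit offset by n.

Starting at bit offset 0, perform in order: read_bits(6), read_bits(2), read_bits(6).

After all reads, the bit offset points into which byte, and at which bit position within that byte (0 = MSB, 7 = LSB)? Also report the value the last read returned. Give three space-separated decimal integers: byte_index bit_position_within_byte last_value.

Answer: 1 6 46

Derivation:
Read 1: bits[0:6] width=6 -> value=41 (bin 101001); offset now 6 = byte 0 bit 6; 50 bits remain
Read 2: bits[6:8] width=2 -> value=1 (bin 01); offset now 8 = byte 1 bit 0; 48 bits remain
Read 3: bits[8:14] width=6 -> value=46 (bin 101110); offset now 14 = byte 1 bit 6; 42 bits remain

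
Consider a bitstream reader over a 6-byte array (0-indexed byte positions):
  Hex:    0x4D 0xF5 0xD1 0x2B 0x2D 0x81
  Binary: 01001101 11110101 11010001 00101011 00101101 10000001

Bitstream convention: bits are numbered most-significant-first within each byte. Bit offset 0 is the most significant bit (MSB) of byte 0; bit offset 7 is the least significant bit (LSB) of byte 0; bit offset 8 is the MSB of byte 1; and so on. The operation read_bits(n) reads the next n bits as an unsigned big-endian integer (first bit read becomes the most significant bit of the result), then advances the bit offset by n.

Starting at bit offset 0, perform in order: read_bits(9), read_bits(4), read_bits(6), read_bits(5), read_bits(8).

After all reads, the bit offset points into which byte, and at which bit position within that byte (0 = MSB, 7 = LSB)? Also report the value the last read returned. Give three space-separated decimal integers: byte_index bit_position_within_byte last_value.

Answer: 4 0 43

Derivation:
Read 1: bits[0:9] width=9 -> value=155 (bin 010011011); offset now 9 = byte 1 bit 1; 39 bits remain
Read 2: bits[9:13] width=4 -> value=14 (bin 1110); offset now 13 = byte 1 bit 5; 35 bits remain
Read 3: bits[13:19] width=6 -> value=46 (bin 101110); offset now 19 = byte 2 bit 3; 29 bits remain
Read 4: bits[19:24] width=5 -> value=17 (bin 10001); offset now 24 = byte 3 bit 0; 24 bits remain
Read 5: bits[24:32] width=8 -> value=43 (bin 00101011); offset now 32 = byte 4 bit 0; 16 bits remain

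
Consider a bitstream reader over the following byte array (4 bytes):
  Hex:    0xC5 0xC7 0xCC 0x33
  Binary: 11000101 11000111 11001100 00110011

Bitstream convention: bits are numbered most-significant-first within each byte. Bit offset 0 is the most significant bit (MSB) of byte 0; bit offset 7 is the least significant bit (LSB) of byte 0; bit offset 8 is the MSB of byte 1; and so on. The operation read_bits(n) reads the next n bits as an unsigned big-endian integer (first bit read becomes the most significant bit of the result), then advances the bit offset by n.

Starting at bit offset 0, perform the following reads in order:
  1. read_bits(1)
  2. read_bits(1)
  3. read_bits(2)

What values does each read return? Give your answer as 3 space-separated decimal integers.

Answer: 1 1 0

Derivation:
Read 1: bits[0:1] width=1 -> value=1 (bin 1); offset now 1 = byte 0 bit 1; 31 bits remain
Read 2: bits[1:2] width=1 -> value=1 (bin 1); offset now 2 = byte 0 bit 2; 30 bits remain
Read 3: bits[2:4] width=2 -> value=0 (bin 00); offset now 4 = byte 0 bit 4; 28 bits remain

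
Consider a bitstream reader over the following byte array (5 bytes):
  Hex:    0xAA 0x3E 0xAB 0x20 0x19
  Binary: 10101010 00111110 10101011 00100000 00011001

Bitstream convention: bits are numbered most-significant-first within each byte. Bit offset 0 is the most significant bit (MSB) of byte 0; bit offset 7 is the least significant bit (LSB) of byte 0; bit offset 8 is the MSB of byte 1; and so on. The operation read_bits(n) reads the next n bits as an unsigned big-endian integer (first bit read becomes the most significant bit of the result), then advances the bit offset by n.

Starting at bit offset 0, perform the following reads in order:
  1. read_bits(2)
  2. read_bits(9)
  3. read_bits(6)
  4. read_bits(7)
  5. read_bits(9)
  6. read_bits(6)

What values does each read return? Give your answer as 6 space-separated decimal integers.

Answer: 2 337 61 43 64 12

Derivation:
Read 1: bits[0:2] width=2 -> value=2 (bin 10); offset now 2 = byte 0 bit 2; 38 bits remain
Read 2: bits[2:11] width=9 -> value=337 (bin 101010001); offset now 11 = byte 1 bit 3; 29 bits remain
Read 3: bits[11:17] width=6 -> value=61 (bin 111101); offset now 17 = byte 2 bit 1; 23 bits remain
Read 4: bits[17:24] width=7 -> value=43 (bin 0101011); offset now 24 = byte 3 bit 0; 16 bits remain
Read 5: bits[24:33] width=9 -> value=64 (bin 001000000); offset now 33 = byte 4 bit 1; 7 bits remain
Read 6: bits[33:39] width=6 -> value=12 (bin 001100); offset now 39 = byte 4 bit 7; 1 bits remain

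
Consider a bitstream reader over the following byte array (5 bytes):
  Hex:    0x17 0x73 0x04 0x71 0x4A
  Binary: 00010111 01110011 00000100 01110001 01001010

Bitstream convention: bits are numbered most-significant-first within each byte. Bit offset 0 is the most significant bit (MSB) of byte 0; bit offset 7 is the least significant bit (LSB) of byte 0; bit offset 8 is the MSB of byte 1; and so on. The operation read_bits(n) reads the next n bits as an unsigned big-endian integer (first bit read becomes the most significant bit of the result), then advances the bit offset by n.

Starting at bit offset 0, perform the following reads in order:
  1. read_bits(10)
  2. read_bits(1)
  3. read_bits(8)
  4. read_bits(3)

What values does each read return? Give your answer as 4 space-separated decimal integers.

Answer: 93 1 152 1

Derivation:
Read 1: bits[0:10] width=10 -> value=93 (bin 0001011101); offset now 10 = byte 1 bit 2; 30 bits remain
Read 2: bits[10:11] width=1 -> value=1 (bin 1); offset now 11 = byte 1 bit 3; 29 bits remain
Read 3: bits[11:19] width=8 -> value=152 (bin 10011000); offset now 19 = byte 2 bit 3; 21 bits remain
Read 4: bits[19:22] width=3 -> value=1 (bin 001); offset now 22 = byte 2 bit 6; 18 bits remain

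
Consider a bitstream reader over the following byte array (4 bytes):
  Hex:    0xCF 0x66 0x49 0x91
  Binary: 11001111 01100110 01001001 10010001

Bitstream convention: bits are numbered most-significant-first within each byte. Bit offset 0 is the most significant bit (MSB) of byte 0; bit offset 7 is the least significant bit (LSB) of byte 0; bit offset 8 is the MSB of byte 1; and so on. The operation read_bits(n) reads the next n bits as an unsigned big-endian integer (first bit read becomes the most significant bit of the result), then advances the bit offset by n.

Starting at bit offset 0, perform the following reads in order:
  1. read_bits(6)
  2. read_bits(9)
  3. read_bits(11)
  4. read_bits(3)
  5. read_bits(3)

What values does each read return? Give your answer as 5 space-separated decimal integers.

Answer: 51 435 294 2 1

Derivation:
Read 1: bits[0:6] width=6 -> value=51 (bin 110011); offset now 6 = byte 0 bit 6; 26 bits remain
Read 2: bits[6:15] width=9 -> value=435 (bin 110110011); offset now 15 = byte 1 bit 7; 17 bits remain
Read 3: bits[15:26] width=11 -> value=294 (bin 00100100110); offset now 26 = byte 3 bit 2; 6 bits remain
Read 4: bits[26:29] width=3 -> value=2 (bin 010); offset now 29 = byte 3 bit 5; 3 bits remain
Read 5: bits[29:32] width=3 -> value=1 (bin 001); offset now 32 = byte 4 bit 0; 0 bits remain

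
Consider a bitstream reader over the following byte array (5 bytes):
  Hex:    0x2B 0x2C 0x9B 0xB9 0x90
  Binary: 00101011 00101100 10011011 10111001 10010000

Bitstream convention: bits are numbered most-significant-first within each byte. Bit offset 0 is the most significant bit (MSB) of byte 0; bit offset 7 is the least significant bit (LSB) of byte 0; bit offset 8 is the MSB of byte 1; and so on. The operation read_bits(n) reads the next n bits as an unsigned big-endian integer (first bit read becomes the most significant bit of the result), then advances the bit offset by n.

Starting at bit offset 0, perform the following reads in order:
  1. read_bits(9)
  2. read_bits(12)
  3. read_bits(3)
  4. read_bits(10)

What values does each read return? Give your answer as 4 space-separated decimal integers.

Answer: 86 1427 3 742

Derivation:
Read 1: bits[0:9] width=9 -> value=86 (bin 001010110); offset now 9 = byte 1 bit 1; 31 bits remain
Read 2: bits[9:21] width=12 -> value=1427 (bin 010110010011); offset now 21 = byte 2 bit 5; 19 bits remain
Read 3: bits[21:24] width=3 -> value=3 (bin 011); offset now 24 = byte 3 bit 0; 16 bits remain
Read 4: bits[24:34] width=10 -> value=742 (bin 1011100110); offset now 34 = byte 4 bit 2; 6 bits remain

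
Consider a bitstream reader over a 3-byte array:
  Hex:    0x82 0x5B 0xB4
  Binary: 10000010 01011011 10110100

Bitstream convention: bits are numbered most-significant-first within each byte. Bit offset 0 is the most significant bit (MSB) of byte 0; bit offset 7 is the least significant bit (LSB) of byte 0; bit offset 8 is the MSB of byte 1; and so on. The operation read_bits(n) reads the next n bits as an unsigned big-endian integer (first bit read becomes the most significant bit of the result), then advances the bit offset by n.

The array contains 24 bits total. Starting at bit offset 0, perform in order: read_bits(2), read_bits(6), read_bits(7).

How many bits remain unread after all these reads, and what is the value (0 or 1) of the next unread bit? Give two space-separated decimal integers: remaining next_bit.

Read 1: bits[0:2] width=2 -> value=2 (bin 10); offset now 2 = byte 0 bit 2; 22 bits remain
Read 2: bits[2:8] width=6 -> value=2 (bin 000010); offset now 8 = byte 1 bit 0; 16 bits remain
Read 3: bits[8:15] width=7 -> value=45 (bin 0101101); offset now 15 = byte 1 bit 7; 9 bits remain

Answer: 9 1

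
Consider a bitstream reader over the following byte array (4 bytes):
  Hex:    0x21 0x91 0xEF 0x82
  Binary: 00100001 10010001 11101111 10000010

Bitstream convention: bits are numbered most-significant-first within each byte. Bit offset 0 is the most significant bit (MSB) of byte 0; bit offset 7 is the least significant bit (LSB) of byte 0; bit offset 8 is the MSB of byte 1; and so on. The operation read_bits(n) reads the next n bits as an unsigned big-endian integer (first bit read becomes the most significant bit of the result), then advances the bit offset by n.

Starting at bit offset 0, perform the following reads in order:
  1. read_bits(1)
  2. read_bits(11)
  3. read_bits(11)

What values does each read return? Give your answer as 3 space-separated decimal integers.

Read 1: bits[0:1] width=1 -> value=0 (bin 0); offset now 1 = byte 0 bit 1; 31 bits remain
Read 2: bits[1:12] width=11 -> value=537 (bin 01000011001); offset now 12 = byte 1 bit 4; 20 bits remain
Read 3: bits[12:23] width=11 -> value=247 (bin 00011110111); offset now 23 = byte 2 bit 7; 9 bits remain

Answer: 0 537 247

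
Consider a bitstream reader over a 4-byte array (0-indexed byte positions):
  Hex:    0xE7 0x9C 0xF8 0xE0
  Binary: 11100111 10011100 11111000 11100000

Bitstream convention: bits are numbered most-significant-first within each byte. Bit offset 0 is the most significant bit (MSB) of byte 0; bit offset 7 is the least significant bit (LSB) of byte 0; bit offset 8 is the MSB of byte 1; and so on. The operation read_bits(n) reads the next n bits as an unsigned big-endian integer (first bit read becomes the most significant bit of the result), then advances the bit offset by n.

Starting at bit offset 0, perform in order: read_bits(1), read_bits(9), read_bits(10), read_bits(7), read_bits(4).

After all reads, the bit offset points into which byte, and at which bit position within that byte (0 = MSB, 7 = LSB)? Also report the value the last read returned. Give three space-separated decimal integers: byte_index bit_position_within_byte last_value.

Answer: 3 7 0

Derivation:
Read 1: bits[0:1] width=1 -> value=1 (bin 1); offset now 1 = byte 0 bit 1; 31 bits remain
Read 2: bits[1:10] width=9 -> value=414 (bin 110011110); offset now 10 = byte 1 bit 2; 22 bits remain
Read 3: bits[10:20] width=10 -> value=463 (bin 0111001111); offset now 20 = byte 2 bit 4; 12 bits remain
Read 4: bits[20:27] width=7 -> value=71 (bin 1000111); offset now 27 = byte 3 bit 3; 5 bits remain
Read 5: bits[27:31] width=4 -> value=0 (bin 0000); offset now 31 = byte 3 bit 7; 1 bits remain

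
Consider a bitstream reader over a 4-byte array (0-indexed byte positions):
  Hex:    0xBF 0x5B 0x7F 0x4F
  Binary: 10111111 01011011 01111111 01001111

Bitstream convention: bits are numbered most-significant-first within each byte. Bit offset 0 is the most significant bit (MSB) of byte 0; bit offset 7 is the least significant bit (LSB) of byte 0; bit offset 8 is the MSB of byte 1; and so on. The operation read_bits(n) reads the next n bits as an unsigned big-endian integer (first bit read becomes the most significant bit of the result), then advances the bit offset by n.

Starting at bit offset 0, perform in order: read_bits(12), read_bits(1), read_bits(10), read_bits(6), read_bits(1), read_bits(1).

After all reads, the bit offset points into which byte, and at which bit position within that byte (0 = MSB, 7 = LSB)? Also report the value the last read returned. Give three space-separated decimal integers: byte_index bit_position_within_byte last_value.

Answer: 3 7 1

Derivation:
Read 1: bits[0:12] width=12 -> value=3061 (bin 101111110101); offset now 12 = byte 1 bit 4; 20 bits remain
Read 2: bits[12:13] width=1 -> value=1 (bin 1); offset now 13 = byte 1 bit 5; 19 bits remain
Read 3: bits[13:23] width=10 -> value=447 (bin 0110111111); offset now 23 = byte 2 bit 7; 9 bits remain
Read 4: bits[23:29] width=6 -> value=41 (bin 101001); offset now 29 = byte 3 bit 5; 3 bits remain
Read 5: bits[29:30] width=1 -> value=1 (bin 1); offset now 30 = byte 3 bit 6; 2 bits remain
Read 6: bits[30:31] width=1 -> value=1 (bin 1); offset now 31 = byte 3 bit 7; 1 bits remain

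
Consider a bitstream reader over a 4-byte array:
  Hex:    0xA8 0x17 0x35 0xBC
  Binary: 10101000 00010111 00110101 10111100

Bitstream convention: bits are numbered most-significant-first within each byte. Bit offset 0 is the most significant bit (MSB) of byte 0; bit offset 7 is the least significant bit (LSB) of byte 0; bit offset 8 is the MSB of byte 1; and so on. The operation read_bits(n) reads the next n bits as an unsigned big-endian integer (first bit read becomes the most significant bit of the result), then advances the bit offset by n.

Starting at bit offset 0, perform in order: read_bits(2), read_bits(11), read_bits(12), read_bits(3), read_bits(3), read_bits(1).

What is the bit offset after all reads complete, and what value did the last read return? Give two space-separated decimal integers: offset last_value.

Read 1: bits[0:2] width=2 -> value=2 (bin 10); offset now 2 = byte 0 bit 2; 30 bits remain
Read 2: bits[2:13] width=11 -> value=1282 (bin 10100000010); offset now 13 = byte 1 bit 5; 19 bits remain
Read 3: bits[13:25] width=12 -> value=3691 (bin 111001101011); offset now 25 = byte 3 bit 1; 7 bits remain
Read 4: bits[25:28] width=3 -> value=3 (bin 011); offset now 28 = byte 3 bit 4; 4 bits remain
Read 5: bits[28:31] width=3 -> value=6 (bin 110); offset now 31 = byte 3 bit 7; 1 bits remain
Read 6: bits[31:32] width=1 -> value=0 (bin 0); offset now 32 = byte 4 bit 0; 0 bits remain

Answer: 32 0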